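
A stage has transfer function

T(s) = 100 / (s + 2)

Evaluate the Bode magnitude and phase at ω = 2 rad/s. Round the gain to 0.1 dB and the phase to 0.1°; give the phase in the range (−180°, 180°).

31.0 dB, -45.0°

At s = jω = j2:
pole (s+2): 2 + j2 → |·| = √(2²+2²) = √8 ≈ 2.8284, ∠ = arctan(2/2) ≈ 45.00°
|T| = 100 / 2.8284 ≈ 35.356
Gain = 20 log₁₀(35.356) ≈ 30.97 dB
∠T = 0.00° − 45.00° = -45.00°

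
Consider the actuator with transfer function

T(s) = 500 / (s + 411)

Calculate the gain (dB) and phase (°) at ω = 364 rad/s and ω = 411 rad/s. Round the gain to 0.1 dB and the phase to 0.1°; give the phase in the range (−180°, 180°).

ω = 364: -0.8 dB, -41.5°; ω = 411: -1.3 dB, -45.0°

Substitute s = j364:
Numerator: 500 = 500 + j0
Denominator: (j364) + 411 = 411 + j364
|N| = √(500² + 0²) ≈ 500, ∠N ≈ 0.00°
|D| = √(411² + 364²) ≈ 549.01, ∠D ≈ 41.53°
|T| = 500 / 549.01 ≈ 0.91073
Gain = 20 log₁₀(0.91073) ≈ -0.81 dB
∠T = 0.00° − 41.53° = -41.53°

Substitute s = j411:
Numerator: 500 = 500 + j0
Denominator: (j411) + 411 = 411 + j411
|N| = √(500² + 0²) ≈ 500, ∠N ≈ 0.00°
|D| = √(411² + 411²) ≈ 581.24, ∠D ≈ 45.00°
|T| = 500 / 581.24 ≈ 0.86023
Gain = 20 log₁₀(0.86023) ≈ -1.31 dB
∠T = 0.00° − 45.00° = -45.00°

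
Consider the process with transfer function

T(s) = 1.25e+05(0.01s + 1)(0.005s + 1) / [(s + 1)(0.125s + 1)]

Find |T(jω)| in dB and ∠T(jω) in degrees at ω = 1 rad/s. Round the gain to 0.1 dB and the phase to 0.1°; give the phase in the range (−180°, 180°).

98.9 dB, -51.3°

At ω = 1 rad/s:
zero (1 + j1·0.01) = 1 + j0.01 → |·| ≈ 1, ∠ ≈ 0.57°
zero (1 + j1·0.005) = 1 + j0.005 → |·| ≈ 1, ∠ ≈ 0.29°
pole (1 + j1·1) = 1 + j1 → |·| ≈ 1.4142, ∠ ≈ 45.00°
pole (1 + j1·0.125) = 1 + j0.125 → |·| ≈ 1.0078, ∠ ≈ 7.13°
|T| = 1.25e+05 · 1 · 1 / (1.4142 · 1.0078) ≈ 87705
Gain = 20 log₁₀(87705) ≈ 98.86 dB
∠T = (0.57° + 0.29°) − (45.00° + 7.13°) = -51.27°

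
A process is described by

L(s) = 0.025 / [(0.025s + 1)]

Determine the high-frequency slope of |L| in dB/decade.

Each pole contributes −20 dB/decade at high frequency; each zero contributes +20 dB/decade.
Net: 0 zero(s) − 1 pole(s) → -20 dB/decade.

-20 dB/decade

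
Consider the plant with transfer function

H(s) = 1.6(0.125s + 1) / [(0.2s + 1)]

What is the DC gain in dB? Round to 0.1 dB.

4.1 dB

H(0) = 1.6 · 1 / 1 = 1.6
20 log₁₀(1.6) ≈ 4.08 dB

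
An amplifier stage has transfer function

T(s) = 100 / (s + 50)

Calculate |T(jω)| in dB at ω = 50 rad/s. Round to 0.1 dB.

Substitute s = j50:
Numerator: 100 = 100 + j0
Denominator: (j50) + 50 = 50 + j50
|N| = √(100² + 0²) ≈ 100, ∠N ≈ 0.00°
|D| = √(50² + 50²) ≈ 70.711, ∠D ≈ 45.00°
|T| = 100 / 70.711 ≈ 1.4142
Gain = 20 log₁₀(1.4142) ≈ 3.01 dB

3.0 dB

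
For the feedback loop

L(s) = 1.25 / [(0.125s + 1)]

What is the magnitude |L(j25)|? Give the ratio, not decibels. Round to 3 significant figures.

0.381

At ω = 25 rad/s:
pole (1 + j25·0.125) = 1 + j3.125 → |·| ≈ 3.2811, ∠ ≈ 72.26°
|L| = 1.25 · 1 / (3.2811) ≈ 0.38097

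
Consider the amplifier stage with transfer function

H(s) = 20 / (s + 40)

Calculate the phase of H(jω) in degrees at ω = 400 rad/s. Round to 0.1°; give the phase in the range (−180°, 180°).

Substitute s = j400:
Numerator: 20 = 20 + j0
Denominator: (j400) + 40 = 40 + j400
|N| = √(20² + 0²) ≈ 20, ∠N ≈ 0.00°
|D| = √(40² + 400²) ≈ 402, ∠D ≈ 84.29°
∠H = 0.00° − 84.29° = -84.29°

-84.3°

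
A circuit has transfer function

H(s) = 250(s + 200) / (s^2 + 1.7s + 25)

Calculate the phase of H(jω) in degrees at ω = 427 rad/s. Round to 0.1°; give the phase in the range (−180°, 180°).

At s = jω = j427:
zero (s+200): 200 + j427 → |·| = √(200²+427²) = √222329 ≈ 471.52, ∠ = arctan(427/200) ≈ 64.90°
quadratic: (j427)² + 1.7·j427 + 25 = -182304 + j725.9 → |·| ≈ 1.8231e+05, ∠ ≈ 179.77°
∠H = 64.90° − 179.77° = -114.87°

-114.9°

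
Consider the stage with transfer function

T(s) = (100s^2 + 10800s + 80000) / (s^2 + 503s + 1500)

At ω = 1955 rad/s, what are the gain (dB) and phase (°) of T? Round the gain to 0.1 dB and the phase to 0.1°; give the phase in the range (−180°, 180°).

Substitute s = j1955:
Numerator: 100(j1955)^2 + 10800(j1955) + 80000 = -382122500 + j21114000
Denominator: (j1955)^2 + 503(j1955) + 1500 = -3820525 + j983365
|N| = √(382122500² + 21114000²) ≈ 3.8271e+08, ∠N ≈ 176.84°
|D| = √(3820525² + 983365²) ≈ 3.945e+06, ∠D ≈ 165.57°
|T| = 3.8271e+08 / 3.945e+06 ≈ 97.011
Gain = 20 log₁₀(97.011) ≈ 39.74 dB
∠T = 176.84° − 165.57° = 11.27°

39.7 dB, 11.3°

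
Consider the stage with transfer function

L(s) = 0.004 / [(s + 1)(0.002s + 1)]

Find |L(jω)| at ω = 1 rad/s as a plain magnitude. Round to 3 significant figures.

At ω = 1 rad/s:
pole (1 + j1·1) = 1 + j1 → |·| ≈ 1.4142, ∠ ≈ 45.00°
pole (1 + j1·0.002) = 1 + j0.002 → |·| ≈ 1, ∠ ≈ 0.11°
|L| = 0.004 · 1 / (1.4142 · 1) ≈ 0.0028285

0.00283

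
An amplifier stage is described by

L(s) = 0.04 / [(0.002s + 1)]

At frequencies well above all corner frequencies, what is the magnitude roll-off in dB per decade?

Each pole contributes −20 dB/decade at high frequency; each zero contributes +20 dB/decade.
Net: 0 zero(s) − 1 pole(s) → -20 dB/decade.

-20 dB/decade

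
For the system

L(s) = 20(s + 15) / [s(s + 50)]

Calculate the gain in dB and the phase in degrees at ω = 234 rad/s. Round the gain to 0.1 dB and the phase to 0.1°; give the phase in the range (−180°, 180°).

-21.5 dB, -81.6°

At s = jω = j234:
zero (s+15): 15 + j234 → |·| = √(15²+234²) = √54981 ≈ 234.48, ∠ = arctan(234/15) ≈ 86.33°
pole (s+50): 50 + j234 → |·| = √(50²+234²) = √57256 ≈ 239.28, ∠ = arctan(234/50) ≈ 77.94°
pole at origin: |s| = 234, ∠ = 90.00° (in denominator)
|L| = 20 · 234.48 / 55992 ≈ 0.083755
Gain = 20 log₁₀(0.083755) ≈ -21.54 dB
∠L = 86.33° − 167.94° = -81.61°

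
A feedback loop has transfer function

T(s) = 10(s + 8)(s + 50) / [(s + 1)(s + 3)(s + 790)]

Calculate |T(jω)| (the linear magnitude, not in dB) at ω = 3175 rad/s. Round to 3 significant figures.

0.00306

At s = jω = j3175:
zero (s+8): 8 + j3175 → |·| = √(8²+3175²) = √10080689 ≈ 3175, ∠ = arctan(3175/8) ≈ 89.86°
zero (s+50): 50 + j3175 → |·| = √(50²+3175²) = √10083125 ≈ 3175.4, ∠ = arctan(3175/50) ≈ 89.10°
pole (s+1): 1 + j3175 → |·| = √(1²+3175²) = √10080626 ≈ 3175, ∠ = arctan(3175/1) ≈ 89.98°
pole (s+3): 3 + j3175 → |·| = √(3²+3175²) = √10080634 ≈ 3175, ∠ = arctan(3175/3) ≈ 89.95°
pole (s+790): 790 + j3175 → |·| = √(790²+3175²) = √10704725 ≈ 3271.8, ∠ = arctan(3175/790) ≈ 76.03°
|T| = 10 · 1.0082e+07 / 3.2982e+10 ≈ 0.0030568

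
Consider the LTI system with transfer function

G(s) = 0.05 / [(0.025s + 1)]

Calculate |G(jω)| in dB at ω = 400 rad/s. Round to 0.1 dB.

-46.1 dB

At ω = 400 rad/s:
pole (1 + j400·0.025) = 1 + j10 → |·| ≈ 10.05, ∠ ≈ 84.29°
|G| = 0.05 · 1 / (10.05) ≈ 0.0049751
Gain = 20 log₁₀(0.0049751) ≈ -46.06 dB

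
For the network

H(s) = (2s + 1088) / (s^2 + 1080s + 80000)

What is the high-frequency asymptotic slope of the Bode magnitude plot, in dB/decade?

-20 dB/decade

Each pole contributes −20 dB/decade at high frequency; each zero contributes +20 dB/decade.
Net: 1 zero(s) − 2 pole(s) → -20 dB/decade.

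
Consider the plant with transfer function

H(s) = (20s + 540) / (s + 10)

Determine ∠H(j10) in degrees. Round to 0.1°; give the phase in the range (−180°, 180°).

-24.7°

Substitute s = j10:
Numerator: 20(j10) + 540 = 540 + j200
Denominator: (j10) + 10 = 10 + j10
|N| = √(540² + 200²) ≈ 575.85, ∠N ≈ 20.32°
|D| = √(10² + 10²) ≈ 14.142, ∠D ≈ 45.00°
∠H = 20.32° − 45.00° = -24.68°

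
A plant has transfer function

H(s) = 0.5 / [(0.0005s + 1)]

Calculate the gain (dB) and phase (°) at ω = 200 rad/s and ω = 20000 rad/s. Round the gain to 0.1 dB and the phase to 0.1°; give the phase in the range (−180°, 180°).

At ω = 200 rad/s:
pole (1 + j200·0.0005) = 1 + j0.1 → |·| ≈ 1.005, ∠ ≈ 5.71°
|H| = 0.5 · 1 / (1.005) ≈ 0.49751
Gain = 20 log₁₀(0.49751) ≈ -6.06 dB
∠H = (0°) − (5.71°) = -5.71°

At ω = 20000 rad/s:
pole (1 + j20000·0.0005) = 1 + j10 → |·| ≈ 10.05, ∠ ≈ 84.29°
|H| = 0.5 · 1 / (10.05) ≈ 0.049751
Gain = 20 log₁₀(0.049751) ≈ -26.06 dB
∠H = (0°) − (84.29°) = -84.29°

ω = 200: -6.1 dB, -5.7°; ω = 20000: -26.1 dB, -84.3°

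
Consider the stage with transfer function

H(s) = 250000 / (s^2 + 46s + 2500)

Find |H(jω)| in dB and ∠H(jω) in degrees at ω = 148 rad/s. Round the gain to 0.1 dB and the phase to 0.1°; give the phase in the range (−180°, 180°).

At s = jω = j148:
quadratic: (j148)² + 46·j148 + 2500 = -19404 + j6808 → |·| ≈ 20564, ∠ ≈ 160.67°
|H| = 250000 / 20564 ≈ 12.157
Gain = 20 log₁₀(12.157) ≈ 21.70 dB
∠H = 0.00° − 160.67° = -160.67°

21.7 dB, -160.7°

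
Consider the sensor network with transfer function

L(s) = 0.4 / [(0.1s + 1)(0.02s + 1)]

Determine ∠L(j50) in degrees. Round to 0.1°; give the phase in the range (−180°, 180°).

At ω = 50 rad/s:
pole (1 + j50·0.1) = 1 + j5 → |·| ≈ 5.099, ∠ ≈ 78.69°
pole (1 + j50·0.02) = 1 + j1 → |·| ≈ 1.4142, ∠ ≈ 45.00°
∠L = (0°) − (78.69° + 45.00°) = -123.69°

-123.7°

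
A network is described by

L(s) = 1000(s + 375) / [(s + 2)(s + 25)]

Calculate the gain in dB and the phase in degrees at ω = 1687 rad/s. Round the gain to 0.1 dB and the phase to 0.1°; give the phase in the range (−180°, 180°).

-4.3 dB, -101.6°

At s = jω = j1687:
zero (s+375): 375 + j1687 → |·| = √(375²+1687²) = √2986594 ≈ 1728.2, ∠ = arctan(1687/375) ≈ 77.47°
pole (s+2): 2 + j1687 → |·| = √(2²+1687²) = √2845973 ≈ 1687, ∠ = arctan(1687/2) ≈ 89.93°
pole (s+25): 25 + j1687 → |·| = √(25²+1687²) = √2846594 ≈ 1687.2, ∠ = arctan(1687/25) ≈ 89.15°
|L| = 1000 · 1728.2 / 2.8463e+06 ≈ 0.60717
Gain = 20 log₁₀(0.60717) ≈ -4.33 dB
∠L = 77.47° − 179.08° = -101.61°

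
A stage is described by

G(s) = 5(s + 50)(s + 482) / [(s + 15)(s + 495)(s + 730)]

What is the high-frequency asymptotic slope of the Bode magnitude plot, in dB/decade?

Each pole contributes −20 dB/decade at high frequency; each zero contributes +20 dB/decade.
Net: 2 zero(s) − 3 pole(s) → -20 dB/decade.

-20 dB/decade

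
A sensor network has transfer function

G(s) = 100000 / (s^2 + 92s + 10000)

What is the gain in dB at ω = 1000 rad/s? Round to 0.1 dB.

At s = jω = j1000:
quadratic: (j1000)² + 92·j1000 + 10000 = -990000 + j92000 → |·| ≈ 9.9427e+05, ∠ ≈ 174.69°
|G| = 100000 / 9.9427e+05 ≈ 0.10058
Gain = 20 log₁₀(0.10058) ≈ -19.95 dB

-20.0 dB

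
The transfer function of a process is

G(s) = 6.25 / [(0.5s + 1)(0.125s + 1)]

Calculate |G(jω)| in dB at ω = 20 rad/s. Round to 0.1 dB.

-12.7 dB

At ω = 20 rad/s:
pole (1 + j20·0.5) = 1 + j10 → |·| ≈ 10.05, ∠ ≈ 84.29°
pole (1 + j20·0.125) = 1 + j2.5 → |·| ≈ 2.6926, ∠ ≈ 68.20°
|G| = 6.25 · 1 / (10.05 · 2.6926) ≈ 0.23096
Gain = 20 log₁₀(0.23096) ≈ -12.73 dB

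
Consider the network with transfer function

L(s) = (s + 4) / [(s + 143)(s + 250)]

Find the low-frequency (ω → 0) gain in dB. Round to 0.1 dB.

L(0) = 1·4 / (143·250) ≈ 0.00011189
20 log₁₀(0.00011189) ≈ -79.02 dB

-79.0 dB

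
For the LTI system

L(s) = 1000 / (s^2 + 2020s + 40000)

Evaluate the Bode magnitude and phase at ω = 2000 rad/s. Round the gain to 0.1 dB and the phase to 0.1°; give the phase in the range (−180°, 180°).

-75.1 dB, -134.4°

Substitute s = j2000:
Numerator: 1000 = 1000 + j0
Denominator: (j2000)^2 + 2020(j2000) + 40000 = -3960000 + j4040000
|N| = √(1000² + 0²) ≈ 1000, ∠N ≈ 0.00°
|D| = √(3960000² + 4040000²) ≈ 5.6571e+06, ∠D ≈ 134.43°
|L| = 1000 / 5.6571e+06 ≈ 0.00017677
Gain = 20 log₁₀(0.00017677) ≈ -75.05 dB
∠L = 0.00° − 134.43° = -134.43°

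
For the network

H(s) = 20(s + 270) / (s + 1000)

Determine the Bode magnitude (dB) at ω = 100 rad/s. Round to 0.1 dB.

At s = jω = j100:
zero (s+270): 270 + j100 → |·| = √(270²+100²) = √82900 ≈ 287.92, ∠ = arctan(100/270) ≈ 20.32°
pole (s+1000): 1000 + j100 → |·| = √(1000²+100²) = √1010000 ≈ 1005, ∠ = arctan(100/1000) ≈ 5.71°
|H| = 20 · 287.92 / 1005 ≈ 5.7298
Gain = 20 log₁₀(5.7298) ≈ 15.16 dB

15.2 dB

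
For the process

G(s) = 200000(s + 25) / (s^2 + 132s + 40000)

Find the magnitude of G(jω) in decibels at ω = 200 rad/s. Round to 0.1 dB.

63.7 dB

At s = jω = j200:
zero (s+25): 25 + j200 → |·| = √(25²+200²) = √40625 ≈ 201.56, ∠ = arctan(200/25) ≈ 82.87°
quadratic: (j200)² + 132·j200 + 40000 = 0 + j26400 → |·| ≈ 26400, ∠ ≈ 90.00°
|G| = 200000 · 201.56 / 26400 ≈ 1527
Gain = 20 log₁₀(1527) ≈ 63.68 dB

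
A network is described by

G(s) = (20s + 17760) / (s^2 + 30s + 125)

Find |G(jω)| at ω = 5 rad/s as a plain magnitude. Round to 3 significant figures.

98.5

Substitute s = j5:
Numerator: 20(j5) + 17760 = 17760 + j100
Denominator: (j5)^2 + 30(j5) + 125 = 100 + j150
|N| = √(17760² + 100²) ≈ 17760, ∠N ≈ 0.32°
|D| = √(100² + 150²) ≈ 180.28, ∠D ≈ 56.31°
|G| = 17760 / 180.28 ≈ 98.513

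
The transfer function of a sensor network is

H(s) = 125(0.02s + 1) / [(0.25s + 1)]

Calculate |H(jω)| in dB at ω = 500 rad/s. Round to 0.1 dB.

20.0 dB

At ω = 500 rad/s:
zero (1 + j500·0.02) = 1 + j10 → |·| ≈ 10.05, ∠ ≈ 84.29°
pole (1 + j500·0.25) = 1 + j125 → |·| ≈ 125, ∠ ≈ 89.54°
|H| = 125 · 10.05 / (125) ≈ 10.05
Gain = 20 log₁₀(10.05) ≈ 20.04 dB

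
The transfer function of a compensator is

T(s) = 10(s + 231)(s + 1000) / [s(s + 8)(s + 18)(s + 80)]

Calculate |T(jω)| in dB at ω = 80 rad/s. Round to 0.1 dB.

At s = jω = j80:
zero (s+231): 231 + j80 → |·| = √(231²+80²) = √59761 ≈ 244.46, ∠ = arctan(80/231) ≈ 19.10°
zero (s+1000): 1000 + j80 → |·| = √(1000²+80²) = √1006400 ≈ 1003.2, ∠ = arctan(80/1000) ≈ 4.57°
pole (s+8): 8 + j80 → |·| = √(8²+80²) = √6464 ≈ 80.399, ∠ = arctan(80/8) ≈ 84.29°
pole (s+18): 18 + j80 → |·| = √(18²+80²) = √6724 ≈ 82, ∠ = arctan(80/18) ≈ 77.32°
pole (s+80): 80 + j80 → |·| = √(80²+80²) = √12800 ≈ 113.14, ∠ = arctan(80/80) ≈ 45.00°
pole at origin: |s| = 80, ∠ = 90.00° (in denominator)
|T| = 10 · 2.4524e+05 / 5.9672e+07 ≈ 0.041098
Gain = 20 log₁₀(0.041098) ≈ -27.72 dB

-27.7 dB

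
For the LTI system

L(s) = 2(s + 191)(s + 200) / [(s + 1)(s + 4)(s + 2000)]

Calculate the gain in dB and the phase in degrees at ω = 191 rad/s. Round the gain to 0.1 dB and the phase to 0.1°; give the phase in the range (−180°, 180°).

-53.8 dB, -95.3°

At s = jω = j191:
zero (s+191): 191 + j191 → |·| = √(191²+191²) = √72962 ≈ 270.11, ∠ = arctan(191/191) ≈ 45.00°
zero (s+200): 200 + j191 → |·| = √(200²+191²) = √76481 ≈ 276.55, ∠ = arctan(191/200) ≈ 43.68°
pole (s+1): 1 + j191 → |·| = √(1²+191²) = √36482 ≈ 191, ∠ = arctan(191/1) ≈ 89.70°
pole (s+4): 4 + j191 → |·| = √(4²+191²) = √36497 ≈ 191.04, ∠ = arctan(191/4) ≈ 88.80°
pole (s+2000): 2000 + j191 → |·| = √(2000²+191²) = √4036481 ≈ 2009.1, ∠ = arctan(191/2000) ≈ 5.46°
|L| = 2 · 74699 / 7.3309e+07 ≈ 0.0020379
Gain = 20 log₁₀(0.0020379) ≈ -53.82 dB
∠L = 88.68° − 183.96° = -95.28°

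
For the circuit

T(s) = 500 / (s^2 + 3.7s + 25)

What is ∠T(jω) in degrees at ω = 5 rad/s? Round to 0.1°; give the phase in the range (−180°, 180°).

-90.0°

At s = jω = j5:
quadratic: (j5)² + 3.7·j5 + 25 = 0 + j18.5 → |·| ≈ 18.5, ∠ ≈ 90.00°
∠T = 0.00° − 90.00° = -90.00°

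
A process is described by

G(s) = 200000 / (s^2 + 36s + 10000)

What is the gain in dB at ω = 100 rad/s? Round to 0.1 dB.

34.9 dB

At s = jω = j100:
quadratic: (j100)² + 36·j100 + 10000 = 0 + j3600 → |·| ≈ 3600, ∠ ≈ 90.00°
|G| = 200000 / 3600 ≈ 55.556
Gain = 20 log₁₀(55.556) ≈ 34.89 dB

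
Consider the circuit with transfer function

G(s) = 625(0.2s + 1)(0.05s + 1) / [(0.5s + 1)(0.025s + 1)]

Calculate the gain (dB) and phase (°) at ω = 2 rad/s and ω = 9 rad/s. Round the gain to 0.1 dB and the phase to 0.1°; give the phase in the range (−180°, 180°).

ω = 2: 53.6 dB, -20.4°; ω = 9: 49.5 dB, -5.0°

At ω = 2 rad/s:
zero (1 + j2·0.2) = 1 + j0.4 → |·| ≈ 1.077, ∠ ≈ 21.80°
zero (1 + j2·0.05) = 1 + j0.1 → |·| ≈ 1.005, ∠ ≈ 5.71°
pole (1 + j2·0.5) = 1 + j1 → |·| ≈ 1.4142, ∠ ≈ 45.00°
pole (1 + j2·0.025) = 1 + j0.05 → |·| ≈ 1.0012, ∠ ≈ 2.86°
|G| = 625 · 1.077 · 1.005 / (1.4142 · 1.0012) ≈ 477.78
Gain = 20 log₁₀(477.78) ≈ 53.58 dB
∠G = (21.80° + 5.71°) − (45.00° + 2.86°) = -20.35°

At ω = 9 rad/s:
zero (1 + j9·0.2) = 1 + j1.8 → |·| ≈ 2.0591, ∠ ≈ 60.95°
zero (1 + j9·0.05) = 1 + j0.45 → |·| ≈ 1.0966, ∠ ≈ 24.23°
pole (1 + j9·0.5) = 1 + j4.5 → |·| ≈ 4.6098, ∠ ≈ 77.47°
pole (1 + j9·0.025) = 1 + j0.225 → |·| ≈ 1.025, ∠ ≈ 12.68°
|G| = 625 · 2.0591 · 1.0966 / (4.6098 · 1.025) ≈ 298.68
Gain = 20 log₁₀(298.68) ≈ 49.50 dB
∠G = (60.95° + 24.23°) − (77.47° + 12.68°) = -4.97°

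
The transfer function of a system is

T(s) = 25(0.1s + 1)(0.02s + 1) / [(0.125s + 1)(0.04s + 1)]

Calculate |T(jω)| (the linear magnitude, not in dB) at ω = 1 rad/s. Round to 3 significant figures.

At ω = 1 rad/s:
zero (1 + j1·0.1) = 1 + j0.1 → |·| ≈ 1.005, ∠ ≈ 5.71°
zero (1 + j1·0.02) = 1 + j0.02 → |·| ≈ 1.0002, ∠ ≈ 1.15°
pole (1 + j1·0.125) = 1 + j0.125 → |·| ≈ 1.0078, ∠ ≈ 7.13°
pole (1 + j1·0.04) = 1 + j0.04 → |·| ≈ 1.0008, ∠ ≈ 2.29°
|T| = 25 · 1.005 · 1.0002 / (1.0078 · 1.0008) ≈ 24.916

24.9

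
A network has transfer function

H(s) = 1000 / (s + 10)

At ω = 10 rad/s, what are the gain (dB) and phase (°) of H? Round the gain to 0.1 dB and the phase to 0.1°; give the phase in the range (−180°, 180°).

37.0 dB, -45.0°

Substitute s = j10:
Numerator: 1000 = 1000 + j0
Denominator: (j10) + 10 = 10 + j10
|N| = √(1000² + 0²) ≈ 1000, ∠N ≈ 0.00°
|D| = √(10² + 10²) ≈ 14.142, ∠D ≈ 45.00°
|H| = 1000 / 14.142 ≈ 70.711
Gain = 20 log₁₀(70.711) ≈ 36.99 dB
∠H = 0.00° − 45.00° = -45.00°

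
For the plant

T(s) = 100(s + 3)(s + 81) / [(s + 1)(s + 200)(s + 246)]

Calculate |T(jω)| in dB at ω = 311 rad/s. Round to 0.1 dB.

At s = jω = j311:
zero (s+3): 3 + j311 → |·| = √(3²+311²) = √96730 ≈ 311.01, ∠ = arctan(311/3) ≈ 89.45°
zero (s+81): 81 + j311 → |·| = √(81²+311²) = √103282 ≈ 321.38, ∠ = arctan(311/81) ≈ 75.40°
pole (s+1): 1 + j311 → |·| = √(1²+311²) = √96722 ≈ 311, ∠ = arctan(311/1) ≈ 89.82°
pole (s+200): 200 + j311 → |·| = √(200²+311²) = √136721 ≈ 369.76, ∠ = arctan(311/200) ≈ 57.26°
pole (s+246): 246 + j311 → |·| = √(246²+311²) = √157237 ≈ 396.53, ∠ = arctan(311/246) ≈ 51.66°
|T| = 100 · 99952 / 4.5599e+07 ≈ 0.2192
Gain = 20 log₁₀(0.2192) ≈ -13.18 dB

-13.2 dB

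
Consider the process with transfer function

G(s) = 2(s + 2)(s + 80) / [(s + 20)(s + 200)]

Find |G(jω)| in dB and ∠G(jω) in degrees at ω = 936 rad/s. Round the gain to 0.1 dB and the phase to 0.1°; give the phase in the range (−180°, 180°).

At s = jω = j936:
zero (s+2): 2 + j936 → |·| = √(2²+936²) = √876100 ≈ 936, ∠ = arctan(936/2) ≈ 89.88°
zero (s+80): 80 + j936 → |·| = √(80²+936²) = √882496 ≈ 939.41, ∠ = arctan(936/80) ≈ 85.11°
pole (s+20): 20 + j936 → |·| = √(20²+936²) = √876496 ≈ 936.21, ∠ = arctan(936/20) ≈ 88.78°
pole (s+200): 200 + j936 → |·| = √(200²+936²) = √916096 ≈ 957.13, ∠ = arctan(936/200) ≈ 77.94°
|G| = 2 · 8.7929e+05 / 8.9607e+05 ≈ 1.9625
Gain = 20 log₁₀(1.9625) ≈ 5.86 dB
∠G = 174.99° − 166.72° = 8.27°

5.9 dB, 8.3°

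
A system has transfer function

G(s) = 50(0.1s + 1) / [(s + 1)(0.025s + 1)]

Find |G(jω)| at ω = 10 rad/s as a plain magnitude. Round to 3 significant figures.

6.83

At ω = 10 rad/s:
zero (1 + j10·0.1) = 1 + j1 → |·| ≈ 1.4142, ∠ ≈ 45.00°
pole (1 + j10·1) = 1 + j10 → |·| ≈ 10.05, ∠ ≈ 84.29°
pole (1 + j10·0.025) = 1 + j0.25 → |·| ≈ 1.0308, ∠ ≈ 14.04°
|G| = 50 · 1.4142 / (10.05 · 1.0308) ≈ 6.8256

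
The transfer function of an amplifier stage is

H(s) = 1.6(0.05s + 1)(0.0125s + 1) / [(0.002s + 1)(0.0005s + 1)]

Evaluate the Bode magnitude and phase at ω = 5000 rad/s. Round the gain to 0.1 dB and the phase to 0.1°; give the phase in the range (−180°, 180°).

At ω = 5000 rad/s:
zero (1 + j5000·0.05) = 1 + j250 → |·| ≈ 250, ∠ ≈ 89.77°
zero (1 + j5000·0.0125) = 1 + j62.5 → |·| ≈ 62.508, ∠ ≈ 89.08°
pole (1 + j5000·0.002) = 1 + j10 → |·| ≈ 10.05, ∠ ≈ 84.29°
pole (1 + j5000·0.0005) = 1 + j2.5 → |·| ≈ 2.6926, ∠ ≈ 68.20°
|H| = 1.6 · 250 · 62.508 / (10.05 · 2.6926) ≈ 923.97
Gain = 20 log₁₀(923.97) ≈ 59.31 dB
∠H = (89.77° + 89.08°) − (84.29° + 68.20°) = 26.36°

59.3 dB, 26.4°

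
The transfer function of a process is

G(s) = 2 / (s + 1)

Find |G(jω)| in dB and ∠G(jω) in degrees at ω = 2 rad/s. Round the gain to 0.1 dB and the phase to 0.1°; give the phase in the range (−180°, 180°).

-1.0 dB, -63.4°

At s = jω = j2:
pole (s+1): 1 + j2 → |·| = √(1²+2²) = √5 ≈ 2.2361, ∠ = arctan(2/1) ≈ 63.43°
|G| = 2 / 2.2361 ≈ 0.89441
Gain = 20 log₁₀(0.89441) ≈ -0.97 dB
∠G = 0.00° − 63.43° = -63.43°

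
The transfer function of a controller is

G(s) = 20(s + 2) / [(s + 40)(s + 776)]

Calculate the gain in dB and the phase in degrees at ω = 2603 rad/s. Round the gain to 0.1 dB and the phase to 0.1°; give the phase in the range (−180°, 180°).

At s = jω = j2603:
zero (s+2): 2 + j2603 → |·| = √(2²+2603²) = √6775613 ≈ 2603, ∠ = arctan(2603/2) ≈ 89.96°
pole (s+40): 40 + j2603 → |·| = √(40²+2603²) = √6777209 ≈ 2603.3, ∠ = arctan(2603/40) ≈ 89.12°
pole (s+776): 776 + j2603 → |·| = √(776²+2603²) = √7377785 ≈ 2716.2, ∠ = arctan(2603/776) ≈ 73.40°
|G| = 20 · 2603 / 7.0711e+06 ≈ 0.0073624
Gain = 20 log₁₀(0.0073624) ≈ -42.66 dB
∠G = 89.96° − 162.52° = -72.56°

-42.7 dB, -72.6°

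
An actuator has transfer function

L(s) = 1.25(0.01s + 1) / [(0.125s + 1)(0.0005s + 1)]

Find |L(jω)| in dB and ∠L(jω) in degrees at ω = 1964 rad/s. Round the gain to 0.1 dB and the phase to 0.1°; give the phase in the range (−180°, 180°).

-22.9 dB, -47.2°

At ω = 1964 rad/s:
zero (1 + j1964·0.01) = 1 + j19.64 → |·| ≈ 19.665, ∠ ≈ 87.09°
pole (1 + j1964·0.125) = 1 + j245.5 → |·| ≈ 245.5, ∠ ≈ 89.77°
pole (1 + j1964·0.0005) = 1 + j0.982 → |·| ≈ 1.4015, ∠ ≈ 44.48°
|L| = 1.25 · 19.665 / (245.5 · 1.4015) ≈ 0.071443
Gain = 20 log₁₀(0.071443) ≈ -22.92 dB
∠L = (87.09°) − (89.77° + 44.48°) = -47.16°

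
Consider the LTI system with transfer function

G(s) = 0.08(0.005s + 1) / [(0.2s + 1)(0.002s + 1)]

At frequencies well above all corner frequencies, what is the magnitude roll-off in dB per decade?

-20 dB/decade

Each pole contributes −20 dB/decade at high frequency; each zero contributes +20 dB/decade.
Net: 1 zero(s) − 2 pole(s) → -20 dB/decade.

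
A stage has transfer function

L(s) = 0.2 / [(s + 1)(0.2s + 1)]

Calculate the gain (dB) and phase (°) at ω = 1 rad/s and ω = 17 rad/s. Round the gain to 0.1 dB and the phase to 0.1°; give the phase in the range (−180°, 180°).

ω = 1: -17.2 dB, -56.3°; ω = 17: -49.6 dB, -160.2°

At ω = 1 rad/s:
pole (1 + j1·1) = 1 + j1 → |·| ≈ 1.4142, ∠ ≈ 45.00°
pole (1 + j1·0.2) = 1 + j0.2 → |·| ≈ 1.0198, ∠ ≈ 11.31°
|L| = 0.2 · 1 / (1.4142 · 1.0198) ≈ 0.13868
Gain = 20 log₁₀(0.13868) ≈ -17.16 dB
∠L = (0°) − (45.00° + 11.31°) = -56.31°

At ω = 17 rad/s:
pole (1 + j17·1) = 1 + j17 → |·| ≈ 17.029, ∠ ≈ 86.63°
pole (1 + j17·0.2) = 1 + j3.4 → |·| ≈ 3.544, ∠ ≈ 73.61°
|L| = 0.2 · 1 / (17.029 · 3.544) ≈ 0.003314
Gain = 20 log₁₀(0.003314) ≈ -49.59 dB
∠L = (0°) − (86.63° + 73.61°) = -160.24°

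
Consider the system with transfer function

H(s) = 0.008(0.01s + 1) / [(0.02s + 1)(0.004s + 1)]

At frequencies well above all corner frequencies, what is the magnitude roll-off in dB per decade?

Each pole contributes −20 dB/decade at high frequency; each zero contributes +20 dB/decade.
Net: 1 zero(s) − 2 pole(s) → -20 dB/decade.

-20 dB/decade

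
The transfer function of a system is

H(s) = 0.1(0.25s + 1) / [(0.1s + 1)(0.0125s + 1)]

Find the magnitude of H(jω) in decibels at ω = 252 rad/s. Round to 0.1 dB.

-22.4 dB

At ω = 252 rad/s:
zero (1 + j252·0.25) = 1 + j63 → |·| ≈ 63.008, ∠ ≈ 89.09°
pole (1 + j252·0.1) = 1 + j25.2 → |·| ≈ 25.22, ∠ ≈ 87.73°
pole (1 + j252·0.0125) = 1 + j3.15 → |·| ≈ 3.3049, ∠ ≈ 72.39°
|H| = 0.1 · 63.008 / (25.22 · 3.3049) ≈ 0.075595
Gain = 20 log₁₀(0.075595) ≈ -22.43 dB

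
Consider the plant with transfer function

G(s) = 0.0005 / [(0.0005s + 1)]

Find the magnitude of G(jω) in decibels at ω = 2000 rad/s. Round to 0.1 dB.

At ω = 2000 rad/s:
pole (1 + j2000·0.0005) = 1 + j1 → |·| ≈ 1.4142, ∠ ≈ 45.00°
|G| = 0.0005 · 1 / (1.4142) ≈ 0.00035356
Gain = 20 log₁₀(0.00035356) ≈ -69.03 dB

-69.0 dB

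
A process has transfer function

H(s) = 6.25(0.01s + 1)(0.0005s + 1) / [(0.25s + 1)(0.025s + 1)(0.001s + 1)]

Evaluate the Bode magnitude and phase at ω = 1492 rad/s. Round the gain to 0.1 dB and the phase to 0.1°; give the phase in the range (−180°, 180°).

At ω = 1492 rad/s:
zero (1 + j1492·0.01) = 1 + j14.92 → |·| ≈ 14.953, ∠ ≈ 86.17°
zero (1 + j1492·0.0005) = 1 + j0.746 → |·| ≈ 1.2476, ∠ ≈ 36.72°
pole (1 + j1492·0.25) = 1 + j373 → |·| ≈ 373, ∠ ≈ 89.85°
pole (1 + j1492·0.025) = 1 + j37.3 → |·| ≈ 37.313, ∠ ≈ 88.46°
pole (1 + j1492·0.001) = 1 + j1.492 → |·| ≈ 1.7961, ∠ ≈ 56.17°
|H| = 6.25 · 14.953 · 1.2476 / (373 · 37.313 · 1.7961) ≈ 0.0046643
Gain = 20 log₁₀(0.0046643) ≈ -46.62 dB
∠H = (86.17° + 36.72°) − (89.85° + 88.46° + 56.17°) = -111.59°

-46.6 dB, -111.6°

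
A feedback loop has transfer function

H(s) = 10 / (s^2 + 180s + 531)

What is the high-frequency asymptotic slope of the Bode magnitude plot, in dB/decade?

-40 dB/decade

Each pole contributes −20 dB/decade at high frequency; each zero contributes +20 dB/decade.
Net: 0 zero(s) − 2 pole(s) → -40 dB/decade.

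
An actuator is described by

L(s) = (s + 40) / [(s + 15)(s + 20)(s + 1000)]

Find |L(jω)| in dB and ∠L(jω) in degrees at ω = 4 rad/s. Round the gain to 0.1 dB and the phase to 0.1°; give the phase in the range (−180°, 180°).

-77.9 dB, -20.8°

At s = jω = j4:
zero (s+40): 40 + j4 → |·| = √(40²+4²) = √1616 ≈ 40.2, ∠ = arctan(4/40) ≈ 5.71°
pole (s+15): 15 + j4 → |·| = √(15²+4²) = √241 ≈ 15.524, ∠ = arctan(4/15) ≈ 14.93°
pole (s+20): 20 + j4 → |·| = √(20²+4²) = √416 ≈ 20.396, ∠ = arctan(4/20) ≈ 11.31°
pole (s+1000): 1000 + j4 → |·| = √(1000²+4²) = √1000016 ≈ 1000, ∠ = arctan(4/1000) ≈ 0.23°
|L| = 1 · 40.2 / 3.1663e+05 ≈ 0.00012696
Gain = 20 log₁₀(0.00012696) ≈ -77.93 dB
∠L = 5.71° − 26.47° = -20.76°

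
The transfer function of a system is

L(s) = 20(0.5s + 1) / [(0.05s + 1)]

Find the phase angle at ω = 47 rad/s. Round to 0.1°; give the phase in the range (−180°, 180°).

20.6°

At ω = 47 rad/s:
zero (1 + j47·0.5) = 1 + j23.5 → |·| ≈ 23.521, ∠ ≈ 87.56°
pole (1 + j47·0.05) = 1 + j2.35 → |·| ≈ 2.5539, ∠ ≈ 66.95°
∠L = (87.56°) − (66.95°) = 20.61°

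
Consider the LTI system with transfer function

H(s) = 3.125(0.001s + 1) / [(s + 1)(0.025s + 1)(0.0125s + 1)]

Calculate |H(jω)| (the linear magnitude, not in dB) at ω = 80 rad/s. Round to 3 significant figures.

0.0124

At ω = 80 rad/s:
zero (1 + j80·0.001) = 1 + j0.08 → |·| ≈ 1.0032, ∠ ≈ 4.57°
pole (1 + j80·1) = 1 + j80 → |·| ≈ 80.006, ∠ ≈ 89.28°
pole (1 + j80·0.025) = 1 + j2 → |·| ≈ 2.2361, ∠ ≈ 63.43°
pole (1 + j80·0.0125) = 1 + j1 → |·| ≈ 1.4142, ∠ ≈ 45.00°
|H| = 3.125 · 1.0032 / (80.006 · 2.2361 · 1.4142) ≈ 0.012391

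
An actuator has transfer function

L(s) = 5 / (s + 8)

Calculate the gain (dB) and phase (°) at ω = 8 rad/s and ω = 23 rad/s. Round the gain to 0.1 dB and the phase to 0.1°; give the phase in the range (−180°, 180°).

ω = 8: -7.1 dB, -45.0°; ω = 23: -13.8 dB, -70.8°

At s = jω = j8:
pole (s+8): 8 + j8 → |·| = √(8²+8²) = √128 ≈ 11.314, ∠ = arctan(8/8) ≈ 45.00°
|L| = 5 / 11.314 ≈ 0.44193
Gain = 20 log₁₀(0.44193) ≈ -7.09 dB
∠L = 0.00° − 45.00° = -45.00°

At s = jω = j23:
pole (s+8): 8 + j23 → |·| = √(8²+23²) = √593 ≈ 24.352, ∠ = arctan(23/8) ≈ 70.82°
|L| = 5 / 24.352 ≈ 0.20532
Gain = 20 log₁₀(0.20532) ≈ -13.75 dB
∠L = 0.00° − 70.82° = -70.82°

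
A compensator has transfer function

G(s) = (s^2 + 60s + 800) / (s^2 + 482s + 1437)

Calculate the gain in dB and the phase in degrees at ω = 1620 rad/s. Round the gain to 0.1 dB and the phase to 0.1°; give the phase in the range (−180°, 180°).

-0.4 dB, 14.5°

Substitute s = j1620:
Numerator: (j1620)^2 + 60(j1620) + 800 = -2623600 + j97200
Denominator: (j1620)^2 + 482(j1620) + 1437 = -2622963 + j780840
|N| = √(2623600² + 97200²) ≈ 2.6254e+06, ∠N ≈ 177.88°
|D| = √(2622963² + 780840²) ≈ 2.7367e+06, ∠D ≈ 163.42°
|G| = 2.6254e+06 / 2.7367e+06 ≈ 0.95933
Gain = 20 log₁₀(0.95933) ≈ -0.36 dB
∠G = 177.88° − 163.42° = 14.46°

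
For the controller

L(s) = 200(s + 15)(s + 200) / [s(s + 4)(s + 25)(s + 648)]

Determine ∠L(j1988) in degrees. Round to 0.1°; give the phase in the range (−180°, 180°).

-167.3°

At s = jω = j1988:
zero (s+15): 15 + j1988 → |·| = √(15²+1988²) = √3952369 ≈ 1988.1, ∠ = arctan(1988/15) ≈ 89.57°
zero (s+200): 200 + j1988 → |·| = √(200²+1988²) = √3992144 ≈ 1998, ∠ = arctan(1988/200) ≈ 84.26°
pole (s+4): 4 + j1988 → |·| = √(4²+1988²) = √3952160 ≈ 1988, ∠ = arctan(1988/4) ≈ 89.88°
pole (s+25): 25 + j1988 → |·| = √(25²+1988²) = √3952769 ≈ 1988.2, ∠ = arctan(1988/25) ≈ 89.28°
pole (s+648): 648 + j1988 → |·| = √(648²+1988²) = √4372048 ≈ 2090.9, ∠ = arctan(1988/648) ≈ 71.95°
pole at origin: |s| = 1988, ∠ = 90.00° (in denominator)
∠L = 173.83° − 341.11° = -167.28°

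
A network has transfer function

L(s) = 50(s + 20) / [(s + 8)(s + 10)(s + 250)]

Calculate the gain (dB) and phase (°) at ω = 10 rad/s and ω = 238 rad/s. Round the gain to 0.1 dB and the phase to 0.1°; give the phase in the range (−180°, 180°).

ω = 10: -32.2 dB, -72.1°; ω = 238: -64.3 dB, -134.1°

At s = jω = j10:
zero (s+20): 20 + j10 → |·| = √(20²+10²) = √500 ≈ 22.361, ∠ = arctan(10/20) ≈ 26.57°
pole (s+8): 8 + j10 → |·| = √(8²+10²) = √164 ≈ 12.806, ∠ = arctan(10/8) ≈ 51.34°
pole (s+10): 10 + j10 → |·| = √(10²+10²) = √200 ≈ 14.142, ∠ = arctan(10/10) ≈ 45.00°
pole (s+250): 250 + j10 → |·| = √(250²+10²) = √62600 ≈ 250.2, ∠ = arctan(10/250) ≈ 2.29°
|L| = 50 · 22.361 / 45312 ≈ 0.024674
Gain = 20 log₁₀(0.024674) ≈ -32.16 dB
∠L = 26.57° − 98.63° = -72.06°

At s = jω = j238:
zero (s+20): 20 + j238 → |·| = √(20²+238²) = √57044 ≈ 238.84, ∠ = arctan(238/20) ≈ 85.20°
pole (s+8): 8 + j238 → |·| = √(8²+238²) = √56708 ≈ 238.13, ∠ = arctan(238/8) ≈ 88.07°
pole (s+10): 10 + j238 → |·| = √(10²+238²) = √56744 ≈ 238.21, ∠ = arctan(238/10) ≈ 87.59°
pole (s+250): 250 + j238 → |·| = √(250²+238²) = √119144 ≈ 345.17, ∠ = arctan(238/250) ≈ 43.59°
|L| = 50 · 238.84 / 1.958e+07 ≈ 0.00060991
Gain = 20 log₁₀(0.00060991) ≈ -64.29 dB
∠L = 85.20° − 219.25° = -134.05°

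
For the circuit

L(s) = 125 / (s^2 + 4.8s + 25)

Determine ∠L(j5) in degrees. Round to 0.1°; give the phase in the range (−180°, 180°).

-90.0°

At s = jω = j5:
quadratic: (j5)² + 4.8·j5 + 25 = 0 + j24 → |·| ≈ 24, ∠ ≈ 90.00°
∠L = 0.00° − 90.00° = -90.00°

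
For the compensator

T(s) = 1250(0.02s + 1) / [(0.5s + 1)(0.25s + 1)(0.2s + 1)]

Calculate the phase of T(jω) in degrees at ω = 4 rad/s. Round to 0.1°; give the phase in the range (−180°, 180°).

-142.5°

At ω = 4 rad/s:
zero (1 + j4·0.02) = 1 + j0.08 → |·| ≈ 1.0032, ∠ ≈ 4.57°
pole (1 + j4·0.5) = 1 + j2 → |·| ≈ 2.2361, ∠ ≈ 63.43°
pole (1 + j4·0.25) = 1 + j1 → |·| ≈ 1.4142, ∠ ≈ 45.00°
pole (1 + j4·0.2) = 1 + j0.8 → |·| ≈ 1.2806, ∠ ≈ 38.66°
∠T = (4.57°) − (63.43° + 45.00° + 38.66°) = -142.52°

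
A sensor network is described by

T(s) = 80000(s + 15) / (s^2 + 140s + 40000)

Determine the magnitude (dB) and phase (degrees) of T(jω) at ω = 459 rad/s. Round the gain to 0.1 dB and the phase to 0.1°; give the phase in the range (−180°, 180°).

At s = jω = j459:
zero (s+15): 15 + j459 → |·| = √(15²+459²) = √210906 ≈ 459.25, ∠ = arctan(459/15) ≈ 88.13°
quadratic: (j459)² + 140·j459 + 40000 = -170681 + j64260 → |·| ≈ 1.8238e+05, ∠ ≈ 159.37°
|T| = 80000 · 459.25 / 1.8238e+05 ≈ 201.45
Gain = 20 log₁₀(201.45) ≈ 46.08 dB
∠T = 88.13° − 159.37° = -71.24°

46.1 dB, -71.2°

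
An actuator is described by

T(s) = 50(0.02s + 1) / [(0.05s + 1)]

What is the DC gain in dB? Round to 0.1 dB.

T(0) = 50 · 1 / 1 = 50
20 log₁₀(50) ≈ 33.98 dB

34.0 dB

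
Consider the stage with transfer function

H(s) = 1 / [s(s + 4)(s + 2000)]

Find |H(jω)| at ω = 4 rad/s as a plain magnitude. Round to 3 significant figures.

2.21e-05

At s = jω = j4:
pole (s+4): 4 + j4 → |·| = √(4²+4²) = √32 ≈ 5.6569, ∠ = arctan(4/4) ≈ 45.00°
pole (s+2000): 2000 + j4 → |·| = √(2000²+4²) = √4000016 ≈ 2000, ∠ = arctan(4/2000) ≈ 0.11°
pole at origin: |s| = 4, ∠ = 90.00° (in denominator)
|H| = 1 / 45255 ≈ 2.2097e-05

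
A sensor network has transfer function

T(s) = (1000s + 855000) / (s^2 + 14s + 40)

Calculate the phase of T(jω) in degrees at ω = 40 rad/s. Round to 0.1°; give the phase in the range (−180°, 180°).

Substitute s = j40:
Numerator: 1000(j40) + 855000 = 855000 + j40000
Denominator: (j40)^2 + 14(j40) + 40 = -1560 + j560
|N| = √(855000² + 40000²) ≈ 8.5594e+05, ∠N ≈ 2.68°
|D| = √(1560² + 560²) ≈ 1657.5, ∠D ≈ 160.25°
∠T = 2.68° − 160.25° = -157.57°

-157.6°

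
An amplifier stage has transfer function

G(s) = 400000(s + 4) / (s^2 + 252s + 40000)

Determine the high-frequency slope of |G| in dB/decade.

Each pole contributes −20 dB/decade at high frequency; each zero contributes +20 dB/decade.
Net: 1 zero(s) − 2 pole(s) → -20 dB/decade.

-20 dB/decade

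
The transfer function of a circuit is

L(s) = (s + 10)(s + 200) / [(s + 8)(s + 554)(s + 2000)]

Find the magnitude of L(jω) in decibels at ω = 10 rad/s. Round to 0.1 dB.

At s = jω = j10:
zero (s+10): 10 + j10 → |·| = √(10²+10²) = √200 ≈ 14.142, ∠ = arctan(10/10) ≈ 45.00°
zero (s+200): 200 + j10 → |·| = √(200²+10²) = √40100 ≈ 200.25, ∠ = arctan(10/200) ≈ 2.86°
pole (s+8): 8 + j10 → |·| = √(8²+10²) = √164 ≈ 12.806, ∠ = arctan(10/8) ≈ 51.34°
pole (s+554): 554 + j10 → |·| = √(554²+10²) = √307016 ≈ 554.09, ∠ = arctan(10/554) ≈ 1.03°
pole (s+2000): 2000 + j10 → |·| = √(2000²+10²) = √4000100 ≈ 2000, ∠ = arctan(10/2000) ≈ 0.29°
|L| = 1 · 2831.9 / 1.4191e+07 ≈ 0.00019956
Gain = 20 log₁₀(0.00019956) ≈ -74.00 dB

-74.0 dB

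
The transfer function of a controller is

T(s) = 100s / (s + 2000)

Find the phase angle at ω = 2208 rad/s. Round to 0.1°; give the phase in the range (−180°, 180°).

42.2°

At s = jω = j2208:
zero at origin: s = j2208 → |·| = 2208, ∠ = 90.00°
pole (s+2000): 2000 + j2208 → |·| = √(2000²+2208²) = √8875264 ≈ 2979.1, ∠ = arctan(2208/2000) ≈ 47.83°
∠T = 90.00° − 47.83° = 42.17°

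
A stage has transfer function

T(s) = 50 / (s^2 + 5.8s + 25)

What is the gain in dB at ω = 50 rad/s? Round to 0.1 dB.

-34.0 dB

At s = jω = j50:
quadratic: (j50)² + 5.8·j50 + 25 = -2475 + j290 → |·| ≈ 2491.9, ∠ ≈ 173.32°
|T| = 50 / 2491.9 ≈ 0.020065
Gain = 20 log₁₀(0.020065) ≈ -33.95 dB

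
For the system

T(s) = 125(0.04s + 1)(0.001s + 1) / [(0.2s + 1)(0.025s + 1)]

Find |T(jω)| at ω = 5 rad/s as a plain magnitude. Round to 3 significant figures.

At ω = 5 rad/s:
zero (1 + j5·0.04) = 1 + j0.2 → |·| ≈ 1.0198, ∠ ≈ 11.31°
zero (1 + j5·0.001) = 1 + j0.005 → |·| ≈ 1, ∠ ≈ 0.29°
pole (1 + j5·0.2) = 1 + j1 → |·| ≈ 1.4142, ∠ ≈ 45.00°
pole (1 + j5·0.025) = 1 + j0.125 → |·| ≈ 1.0078, ∠ ≈ 7.13°
|T| = 125 · 1.0198 · 1 / (1.4142 · 1.0078) ≈ 89.442

89.4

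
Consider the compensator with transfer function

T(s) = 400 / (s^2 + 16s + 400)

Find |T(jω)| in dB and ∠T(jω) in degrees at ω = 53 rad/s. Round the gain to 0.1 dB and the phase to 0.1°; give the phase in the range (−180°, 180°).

At s = jω = j53:
quadratic: (j53)² + 16·j53 + 400 = -2409 + j848 → |·| ≈ 2553.9, ∠ ≈ 160.61°
|T| = 400 / 2553.9 ≈ 0.15662
Gain = 20 log₁₀(0.15662) ≈ -16.10 dB
∠T = 0.00° − 160.61° = -160.61°

-16.1 dB, -160.6°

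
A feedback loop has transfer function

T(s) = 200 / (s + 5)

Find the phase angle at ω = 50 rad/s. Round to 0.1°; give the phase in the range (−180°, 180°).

At s = jω = j50:
pole (s+5): 5 + j50 → |·| = √(5²+50²) = √2525 ≈ 50.249, ∠ = arctan(50/5) ≈ 84.29°
∠T = 0.00° − 84.29° = -84.29°

-84.3°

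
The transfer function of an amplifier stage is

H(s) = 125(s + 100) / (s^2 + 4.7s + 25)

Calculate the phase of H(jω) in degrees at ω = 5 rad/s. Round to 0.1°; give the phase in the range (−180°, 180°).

At s = jω = j5:
zero (s+100): 100 + j5 → |·| = √(100²+5²) = √10025 ≈ 100.12, ∠ = arctan(5/100) ≈ 2.86°
quadratic: (j5)² + 4.7·j5 + 25 = 0 + j23.5 → |·| ≈ 23.5, ∠ ≈ 90.00°
∠H = 2.86° − 90.00° = -87.14°

-87.1°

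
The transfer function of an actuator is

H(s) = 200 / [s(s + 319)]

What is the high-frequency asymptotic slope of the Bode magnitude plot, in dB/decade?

-40 dB/decade

Each pole contributes −20 dB/decade at high frequency; each zero contributes +20 dB/decade.
Net: 0 zero(s) − 2 pole(s) → -40 dB/decade.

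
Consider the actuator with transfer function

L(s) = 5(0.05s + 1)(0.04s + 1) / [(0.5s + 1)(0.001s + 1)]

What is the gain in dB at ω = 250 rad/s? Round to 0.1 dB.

At ω = 250 rad/s:
zero (1 + j250·0.05) = 1 + j12.5 → |·| ≈ 12.54, ∠ ≈ 85.43°
zero (1 + j250·0.04) = 1 + j10 → |·| ≈ 10.05, ∠ ≈ 84.29°
pole (1 + j250·0.5) = 1 + j125 → |·| ≈ 125, ∠ ≈ 89.54°
pole (1 + j250·0.001) = 1 + j0.25 → |·| ≈ 1.0308, ∠ ≈ 14.04°
|L| = 5 · 12.54 · 10.05 / (125 · 1.0308) ≈ 4.8905
Gain = 20 log₁₀(4.8905) ≈ 13.79 dB

13.8 dB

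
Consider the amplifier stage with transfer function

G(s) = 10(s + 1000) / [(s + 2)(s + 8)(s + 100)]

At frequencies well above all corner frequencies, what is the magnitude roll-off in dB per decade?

-40 dB/decade

Each pole contributes −20 dB/decade at high frequency; each zero contributes +20 dB/decade.
Net: 1 zero(s) − 3 pole(s) → -40 dB/decade.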